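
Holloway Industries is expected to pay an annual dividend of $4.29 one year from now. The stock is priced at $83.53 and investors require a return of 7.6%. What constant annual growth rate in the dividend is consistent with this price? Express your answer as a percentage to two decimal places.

P = D₁/(r−g) ⇒ g = r − D₁/P = 0.076 − $4.29/$83.53 = 0.024641

2.46%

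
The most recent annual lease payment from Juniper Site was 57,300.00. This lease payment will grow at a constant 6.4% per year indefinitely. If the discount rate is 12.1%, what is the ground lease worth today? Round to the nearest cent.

1069600.00

D₁ = D₀ × (1 + g) = 57,300.00 × 1.064 = 60,967.2000
Growing perpetuity: P = D₁ / (r − g) = 60,967.2000 / (0.121 − 0.064) = 1,069,600.00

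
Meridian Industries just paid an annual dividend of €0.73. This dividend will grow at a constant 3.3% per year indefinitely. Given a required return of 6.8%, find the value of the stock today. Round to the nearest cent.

€21.55

D₁ = D₀ × (1 + g) = €0.73 × 1.033 = €0.7541
Growing perpetuity: P = D₁ / (r − g) = €0.7541 / (0.068 − 0.033) = €21.55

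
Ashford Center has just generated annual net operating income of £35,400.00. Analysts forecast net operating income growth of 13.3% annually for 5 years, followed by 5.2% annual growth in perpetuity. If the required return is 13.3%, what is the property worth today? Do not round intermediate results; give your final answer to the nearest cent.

D_1 = 40108.20000
D_2 = 45442.59060
D_3 = 51486.45515
D_4 = 58334.15368
D_5 = 66092.59612
Terminal value at year 5: TV = D_5×(1+g_2)/(r−g_2) = 69529.41112/0.081 = 858387.79165
P_0 = D_1/(1+r)^1 + D_2/(1+r)^2 + D_3/(1+r)^3 + D_4/(1+r)^4 + D_5/(1+r)^5 + TV/(1+r)^5
    = 35400.00000 + 35400.00000 + 35400.00000 + 35400.00000 + 35400.00000 + 459762.96296 = 636762.96296

£636762.96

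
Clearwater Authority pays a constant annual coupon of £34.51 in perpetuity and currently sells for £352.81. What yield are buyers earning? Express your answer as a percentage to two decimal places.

9.78%

P = C/r ⇒ r = C/P = £34.51/£352.81 = 0.097815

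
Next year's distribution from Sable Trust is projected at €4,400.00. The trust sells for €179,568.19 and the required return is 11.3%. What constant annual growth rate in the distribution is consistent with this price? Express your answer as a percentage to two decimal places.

8.85%

P = D₁/(r−g) ⇒ g = r − D₁/P = 0.113 − €4,400.00/€179,568.19 = 0.088497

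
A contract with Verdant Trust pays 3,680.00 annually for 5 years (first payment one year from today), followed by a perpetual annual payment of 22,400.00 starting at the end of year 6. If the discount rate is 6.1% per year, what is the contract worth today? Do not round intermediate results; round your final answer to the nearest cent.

288571.72

PV of 5-year annuity: 3,680.00 × [1 − (1+0.061)^−5] / 0.061 = 15459.41914
Perpetuity value at year 5: 22,400.00 / 0.061 = 367213.11475
PV of perpetuity: 367213.11475 / (1+0.061)^5 = 273112.30262
Total PV = 15459.41914 + 273112.30262 = 288571.72176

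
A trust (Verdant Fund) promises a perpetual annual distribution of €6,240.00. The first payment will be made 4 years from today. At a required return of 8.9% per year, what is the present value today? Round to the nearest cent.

€54288.89

Value at end of year 3: C / r = €6,240.00 / 0.089 = €70,112.3596
Discount to today: PV = €70,112.3596 / (1 + 0.089)^3 = €70,112.3596 / 1.291468 = €54,288.89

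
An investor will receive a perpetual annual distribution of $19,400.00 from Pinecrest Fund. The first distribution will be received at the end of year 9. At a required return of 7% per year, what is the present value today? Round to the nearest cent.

$161299.67

Value at end of year 8: C / r = $19,400.00 / 0.07 = $277,142.8571
Discount to today: PV = $277,142.8571 / (1 + 0.07)^8 = $277,142.8571 / 1.718186 = $161,299.67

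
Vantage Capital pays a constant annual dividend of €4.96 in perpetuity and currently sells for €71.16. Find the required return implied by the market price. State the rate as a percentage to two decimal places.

P = C/r ⇒ r = C/P = €4.96/€71.16 = 0.069702

6.97%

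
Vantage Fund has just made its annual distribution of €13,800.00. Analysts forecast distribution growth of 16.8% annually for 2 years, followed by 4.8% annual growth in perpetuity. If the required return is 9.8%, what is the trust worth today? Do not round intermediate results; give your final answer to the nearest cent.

€357599.48

D_1 = 16118.40000
D_2 = 18826.29120
Terminal value at year 2: TV = D_2×(1+g_2)/(r−g_2) = 19729.95318/0.05 = 394599.06355
P_0 = D_1/(1+r)^1 + D_2/(1+r)^2 + TV/(1+r)^2
    = 14679.78142 + 15615.65091 + 327304.04308 = 357599.47541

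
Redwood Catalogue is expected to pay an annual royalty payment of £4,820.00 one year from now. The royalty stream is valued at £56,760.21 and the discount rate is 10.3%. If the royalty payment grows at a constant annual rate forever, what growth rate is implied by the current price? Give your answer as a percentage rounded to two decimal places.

P = D₁/(r−g) ⇒ g = r − D₁/P = 0.103 − £4,820.00/£56,760.21 = 0.018081

1.81%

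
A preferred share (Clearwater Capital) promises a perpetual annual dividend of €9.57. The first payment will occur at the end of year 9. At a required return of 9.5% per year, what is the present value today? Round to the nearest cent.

Value at end of year 8: C / r = €9.57 / 0.095 = €100.7368
Discount to today: PV = €100.7368 / (1 + 0.095)^8 = €100.7368 / 2.066869 = €48.74

€48.74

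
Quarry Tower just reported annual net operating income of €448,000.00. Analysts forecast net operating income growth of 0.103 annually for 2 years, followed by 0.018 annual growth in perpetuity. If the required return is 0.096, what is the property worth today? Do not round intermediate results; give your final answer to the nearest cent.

D_1 = 494144.00000
D_2 = 545040.83200
Terminal value at year 2: TV = D_2×(1+g_2)/(r−g_2) = 554851.56698/0.078 = 7113481.62790
P_0 = D_1/(1+r)^1 + D_2/(1+r)^2 + TV/(1+r)^2
    = 450861.31387 + 453740.90255 + 5921900.49741 = 6826502.71383

€6826502.71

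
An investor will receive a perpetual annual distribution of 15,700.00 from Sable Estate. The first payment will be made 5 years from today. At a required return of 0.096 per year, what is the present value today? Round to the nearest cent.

113340.78

Value at end of year 4: C / r = 15,700.00 / 0.096 = 163,541.6667
Discount to today: PV = 163,541.6667 / (1 + 0.096)^4 = 163,541.6667 / 1.442920 = 113,340.78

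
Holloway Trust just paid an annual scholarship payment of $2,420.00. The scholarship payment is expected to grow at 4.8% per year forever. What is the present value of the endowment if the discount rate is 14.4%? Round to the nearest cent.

$26418.33

D₁ = D₀ × (1 + g) = $2,420.00 × 1.048 = $2,536.1600
Growing perpetuity: P = D₁ / (r − g) = $2,536.1600 / (0.144 − 0.048) = $26,418.33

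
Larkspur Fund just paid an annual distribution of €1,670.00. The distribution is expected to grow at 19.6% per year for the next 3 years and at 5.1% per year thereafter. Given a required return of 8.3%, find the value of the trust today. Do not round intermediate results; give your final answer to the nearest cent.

€80001.68

D_1 = 1997.32000
D_2 = 2388.79472
D_3 = 2856.99849
Terminal value at year 3: TV = D_3×(1+g_2)/(r−g_2) = 3002.70541/0.032 = 93834.54400
P_0 = D_1/(1+r)^1 + D_2/(1+r)^2 + D_3/(1+r)^3 + TV/(1+r)^3
    = 1844.24746 + 2036.67587 + 2249.18221 + 73871.57829 = 80001.68383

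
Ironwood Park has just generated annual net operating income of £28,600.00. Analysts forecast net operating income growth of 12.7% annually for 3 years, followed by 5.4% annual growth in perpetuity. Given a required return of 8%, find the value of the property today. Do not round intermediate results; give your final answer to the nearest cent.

D_1 = 32232.20000
D_2 = 36325.68940
D_3 = 40939.05195
Terminal value at year 3: TV = D_3×(1+g_2)/(r−g_2) = 43149.76076/0.026 = 1659606.18305
P_0 = D_1/(1+r)^1 + D_2/(1+r)^2 + D_3/(1+r)^3 + TV/(1+r)^3
    = 29844.62963 + 31143.42370 + 32498.73936 + 1317448.89550 = 1410935.68819

£1410935.69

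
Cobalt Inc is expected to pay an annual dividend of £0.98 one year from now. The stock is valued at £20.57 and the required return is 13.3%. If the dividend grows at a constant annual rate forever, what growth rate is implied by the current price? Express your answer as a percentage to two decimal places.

8.54%

P = D₁/(r−g) ⇒ g = r − D₁/P = 0.133 − £0.98/£20.57 = 0.085358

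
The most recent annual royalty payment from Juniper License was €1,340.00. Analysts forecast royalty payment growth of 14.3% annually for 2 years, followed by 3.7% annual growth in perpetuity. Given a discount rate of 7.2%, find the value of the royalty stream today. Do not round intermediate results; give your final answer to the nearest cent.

€48087.64

D_1 = 1531.62000
D_2 = 1750.64166
Terminal value at year 2: TV = D_2×(1+g_2)/(r−g_2) = 1815.41540/0.035 = 51869.01147
P_0 = D_1/(1+r)^1 + D_2/(1+r)^2 + TV/(1+r)^2
    = 1428.75000 + 1523.37803 + 45135.51483 = 48087.64286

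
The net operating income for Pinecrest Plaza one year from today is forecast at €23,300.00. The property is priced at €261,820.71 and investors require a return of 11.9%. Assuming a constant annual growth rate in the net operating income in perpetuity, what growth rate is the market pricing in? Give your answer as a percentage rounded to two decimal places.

P = D₁/(r−g) ⇒ g = r − D₁/P = 0.119 − €23,300.00/€261,820.71 = 0.030008

3.00%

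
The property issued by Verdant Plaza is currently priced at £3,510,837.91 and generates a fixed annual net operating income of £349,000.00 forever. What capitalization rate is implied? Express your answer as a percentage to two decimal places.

P = C/r ⇒ r = C/P = £349,000.00/£3,510,837.91 = 0.099406

9.94%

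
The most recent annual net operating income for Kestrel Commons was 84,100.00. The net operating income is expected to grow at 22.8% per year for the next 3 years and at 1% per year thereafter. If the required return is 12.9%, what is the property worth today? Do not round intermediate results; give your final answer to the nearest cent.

1217700.40

D_1 = 103274.80000
D_2 = 126821.45440
D_3 = 155736.74600
Terminal value at year 3: TV = D_3×(1+g_2)/(r−g_2) = 157294.11346/0.119 = 1321799.27280
P_0 = D_1/(1+r)^1 + D_2/(1+r)^2 + D_3/(1+r)^3 + TV/(1+r)^3
    = 91474.57927 + 99495.82227 + 108220.43379 + 918509.56413 = 1217700.39948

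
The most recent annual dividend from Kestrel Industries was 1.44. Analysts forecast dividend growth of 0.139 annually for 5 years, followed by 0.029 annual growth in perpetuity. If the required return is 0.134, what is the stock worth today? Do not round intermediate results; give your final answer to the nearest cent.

21.72

D_1 = 1.64016
D_2 = 1.86814
D_3 = 2.12781
D_4 = 2.42358
D_5 = 2.76046
Terminal value at year 5: TV = D_5×(1+g_2)/(r−g_2) = 2.84051/0.105 = 27.05249
P_0 = D_1/(1+r)^1 + D_2/(1+r)^2 + D_3/(1+r)^3 + D_4/(1+r)^4 + D_5/(1+r)^5 + TV/(1+r)^5
    = 1.44635 + 1.45273 + 1.45913 + 1.46557 + 1.47203 + 14.42587 = 21.72167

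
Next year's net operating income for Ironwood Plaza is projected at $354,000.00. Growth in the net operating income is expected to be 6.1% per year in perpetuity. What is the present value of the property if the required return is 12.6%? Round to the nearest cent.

$5446153.85

Growing perpetuity: P = D₁ / (r − g) = $354,000.0000 / (0.126 − 0.061) = $5,446,153.85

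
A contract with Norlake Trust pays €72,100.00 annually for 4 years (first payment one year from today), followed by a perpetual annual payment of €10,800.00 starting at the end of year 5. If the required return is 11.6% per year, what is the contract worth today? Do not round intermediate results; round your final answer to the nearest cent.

PV of 4-year annuity: €72,100.00 × [1 − (1+0.116)^−4] / 0.116 = 220850.65880
Perpetuity value at year 4: €10,800.00 / 0.116 = 93103.44828
PV of perpetuity: 93103.44828 / (1+0.116)^4 = 60021.79619
Total PV = 220850.65880 + 60021.79619 = 280872.45500

€280872.45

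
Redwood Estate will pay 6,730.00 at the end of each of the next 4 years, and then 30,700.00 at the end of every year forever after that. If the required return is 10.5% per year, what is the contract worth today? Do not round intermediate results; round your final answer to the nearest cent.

217214.43

PV of 4-year annuity: 6,730.00 × [1 − (1+0.105)^−4] / 0.105 = 21104.32661
Perpetuity value at year 4: 30,700.00 / 0.105 = 292380.95238
PV of perpetuity: 292380.95238 / (1+0.105)^4 = 196110.10144
Total PV = 21104.32661 + 196110.10144 = 217214.42804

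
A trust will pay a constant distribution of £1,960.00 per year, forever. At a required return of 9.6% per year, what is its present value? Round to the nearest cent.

Level perpetuity: PV = C / r = £1,960.00 / 0.096 = £20,416.67

£20416.67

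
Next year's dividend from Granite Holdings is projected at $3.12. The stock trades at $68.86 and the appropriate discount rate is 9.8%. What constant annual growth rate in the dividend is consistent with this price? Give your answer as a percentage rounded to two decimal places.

P = D₁/(r−g) ⇒ g = r − D₁/P = 0.098 − $3.12/$68.86 = 0.052691

5.27%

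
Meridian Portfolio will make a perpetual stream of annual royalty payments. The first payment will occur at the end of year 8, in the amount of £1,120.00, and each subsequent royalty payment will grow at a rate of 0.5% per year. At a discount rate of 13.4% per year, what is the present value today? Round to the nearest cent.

£3600.29

Value at end of year 7: C₁ / (r − g) = £1,120.00 / (0.134 − 0.005) = £8,682.1705
Discount to today: PV = £8,682.1705 / (1 + 0.134)^7 = £8,682.1705 / 2.411523 = £3,600.29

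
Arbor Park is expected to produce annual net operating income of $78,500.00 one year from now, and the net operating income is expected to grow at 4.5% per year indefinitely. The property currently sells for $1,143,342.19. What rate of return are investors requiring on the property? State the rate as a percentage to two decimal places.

11.37%

P = D₁/(r − g) ⇒ r = D₁/P + g = $78,500.0000/$1,143,342.19 + 0.045 = 0.068658 + 0.045 = 0.113658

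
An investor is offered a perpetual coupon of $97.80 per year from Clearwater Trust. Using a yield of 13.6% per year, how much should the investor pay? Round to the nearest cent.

$719.12

Level perpetuity: PV = C / r = $97.80 / 0.136 = $719.12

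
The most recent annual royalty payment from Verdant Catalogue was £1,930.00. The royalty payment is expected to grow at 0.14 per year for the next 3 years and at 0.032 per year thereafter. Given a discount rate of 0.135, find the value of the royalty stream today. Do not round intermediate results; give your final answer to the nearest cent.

£25435.33

D_1 = 2200.20000
D_2 = 2508.22800
D_3 = 2859.37992
Terminal value at year 3: TV = D_3×(1+g_2)/(r−g_2) = 2950.88008/0.103 = 28649.32114
P_0 = D_1/(1+r)^1 + D_2/(1+r)^2 + D_3/(1+r)^3 + TV/(1+r)^3
    = 1938.50220 + 1947.04186 + 1955.61914 + 19594.16456 = 25435.32775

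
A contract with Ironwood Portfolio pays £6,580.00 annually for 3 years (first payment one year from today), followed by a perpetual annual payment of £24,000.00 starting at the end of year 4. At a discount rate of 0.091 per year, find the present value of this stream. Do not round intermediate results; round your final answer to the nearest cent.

£219719.58

PV of 3-year annuity: £6,580.00 × [1 − (1+0.091)^−3] / 0.091 = 16626.27906
Perpetuity value at year 3: £24,000.00 / 0.091 = 263736.26374
PV of perpetuity: 263736.26374 / (1+0.091)^3 = 203093.30059
Total PV = 16626.27906 + 203093.30059 = 219719.57965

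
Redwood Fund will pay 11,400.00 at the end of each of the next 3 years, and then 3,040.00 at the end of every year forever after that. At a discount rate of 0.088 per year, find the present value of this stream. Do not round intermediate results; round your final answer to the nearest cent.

PV of 3-year annuity: 11,400.00 × [1 − (1+0.088)^−3] / 0.088 = 28959.92814
Perpetuity value at year 3: 3,040.00 / 0.088 = 34545.45455
PV of perpetuity: 34545.45455 / (1+0.088)^3 = 26822.80704
Total PV = 28959.92814 + 26822.80704 = 55782.73518

55782.74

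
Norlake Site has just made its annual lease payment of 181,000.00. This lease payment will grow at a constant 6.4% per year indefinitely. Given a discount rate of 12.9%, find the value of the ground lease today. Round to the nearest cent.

D₁ = D₀ × (1 + g) = 181,000.00 × 1.064 = 192,584.0000
Growing perpetuity: P = D₁ / (r − g) = 192,584.0000 / (0.129 − 0.064) = 2,962,830.77

2962830.77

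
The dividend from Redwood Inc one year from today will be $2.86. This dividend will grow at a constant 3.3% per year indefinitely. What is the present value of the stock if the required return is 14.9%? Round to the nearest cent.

Growing perpetuity: P = D₁ / (r − g) = $2.8600 / (0.149 − 0.033) = $24.66

$24.66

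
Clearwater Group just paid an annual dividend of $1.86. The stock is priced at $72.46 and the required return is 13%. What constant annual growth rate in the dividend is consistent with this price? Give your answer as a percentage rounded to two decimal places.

10.17%

P = D₀(1+g)/(r−g) ⇒ P(r−g) = D₀(1+g) ⇒ g(P+D₀) = P·r − D₀
g = (P·r − D₀)/(P + D₀) = ($72.46×0.13 − $1.86) / ($72.46 + $1.86) = 0.101720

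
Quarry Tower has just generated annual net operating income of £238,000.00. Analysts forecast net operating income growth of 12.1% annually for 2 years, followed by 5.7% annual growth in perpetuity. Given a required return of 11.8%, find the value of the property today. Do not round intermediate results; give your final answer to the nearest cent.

D_1 = 266798.00000
D_2 = 299080.55800
Terminal value at year 2: TV = D_2×(1+g_2)/(r−g_2) = 316128.14981/0.061 = 5182428.68534
P_0 = D_1/(1+r)^1 + D_2/(1+r)^2 + TV/(1+r)^2
    = 238638.64043 + 239278.99456 + 4146195.03693 = 4624112.67193

£4624112.67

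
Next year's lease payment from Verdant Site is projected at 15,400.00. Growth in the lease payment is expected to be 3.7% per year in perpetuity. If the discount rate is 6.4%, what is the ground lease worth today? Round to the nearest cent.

Growing perpetuity: P = D₁ / (r − g) = 15,400.0000 / (0.064 − 0.037) = 570,370.37

570370.37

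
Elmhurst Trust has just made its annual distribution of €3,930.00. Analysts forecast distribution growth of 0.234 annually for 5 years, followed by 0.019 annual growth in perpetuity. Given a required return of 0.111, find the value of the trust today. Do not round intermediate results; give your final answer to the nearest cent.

D_1 = 4849.62000
D_2 = 5984.43108
D_3 = 7384.78795
D_4 = 9112.82833
D_5 = 11245.23016
Terminal value at year 5: TV = D_5×(1+g_2)/(r−g_2) = 11458.88954/0.092 = 124553.14714
P_0 = D_1/(1+r)^1 + D_2/(1+r)^2 + D_3/(1+r)^3 + D_4/(1+r)^4 + D_5/(1+r)^5 + TV/(1+r)^5
    = 4365.09451 + 4848.35880 + 5385.12579 + 5981.31884 + 6643.51705 + 73584.17258 = 100807.58758

€100807.59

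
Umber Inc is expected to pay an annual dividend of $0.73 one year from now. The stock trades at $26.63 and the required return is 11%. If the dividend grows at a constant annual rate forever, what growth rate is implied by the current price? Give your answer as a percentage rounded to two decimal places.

P = D₁/(r−g) ⇒ g = r − D₁/P = 0.11 − $0.73/$26.63 = 0.082587

8.26%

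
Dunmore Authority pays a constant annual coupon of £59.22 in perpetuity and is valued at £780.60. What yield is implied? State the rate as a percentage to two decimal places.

P = C/r ⇒ r = C/P = £59.22/£780.60 = 0.075865

7.59%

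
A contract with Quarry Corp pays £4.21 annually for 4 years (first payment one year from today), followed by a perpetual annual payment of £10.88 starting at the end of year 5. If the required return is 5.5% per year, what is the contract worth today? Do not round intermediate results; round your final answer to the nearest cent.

PV of 4-year annuity: £4.21 × [1 − (1+0.055)^−4] / 0.055 = 14.75668
Perpetuity value at year 4: £10.88 / 0.055 = 197.81818
PV of perpetuity: 197.81818 / (1+0.055)^4 = 159.68215
Total PV = 14.75668 + 159.68215 = 174.43883

£174.44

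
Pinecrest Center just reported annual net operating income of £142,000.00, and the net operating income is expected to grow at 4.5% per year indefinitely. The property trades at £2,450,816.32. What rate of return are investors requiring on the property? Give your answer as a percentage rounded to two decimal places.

D₁ = £142,000.00 × 1.045 = £148,390.0000
P = D₁/(r − g) ⇒ r = D₁/P + g = £148,390.0000/£2,450,816.32 + 0.045 = 0.060547 + 0.045 = 0.105547

10.55%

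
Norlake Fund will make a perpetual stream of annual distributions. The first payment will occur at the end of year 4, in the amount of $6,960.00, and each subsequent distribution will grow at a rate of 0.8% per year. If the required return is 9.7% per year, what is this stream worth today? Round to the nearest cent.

$59237.86

Value at end of year 3: C₁ / (r − g) = $6,960.00 / (0.097 − 0.008) = $78,202.2472
Discount to today: PV = $78,202.2472 / (1 + 0.097)^3 = $78,202.2472 / 1.320140 = $59,237.86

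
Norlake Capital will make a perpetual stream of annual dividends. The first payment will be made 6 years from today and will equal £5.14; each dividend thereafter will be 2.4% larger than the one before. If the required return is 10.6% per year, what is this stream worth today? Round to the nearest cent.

Value at end of year 5: C₁ / (r − g) = £5.14 / (0.106 − 0.024) = £62.6829
Discount to today: PV = £62.6829 / (1 + 0.106)^5 = £62.6829 / 1.654915 = £37.88

£37.88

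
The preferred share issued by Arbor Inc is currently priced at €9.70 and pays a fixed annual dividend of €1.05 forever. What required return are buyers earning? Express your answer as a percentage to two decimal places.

P = C/r ⇒ r = C/P = €1.05/€9.70 = 0.108247

10.82%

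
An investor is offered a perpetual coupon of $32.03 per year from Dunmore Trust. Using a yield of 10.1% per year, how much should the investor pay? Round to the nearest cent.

$317.13

Level perpetuity: PV = C / r = $32.03 / 0.101 = $317.13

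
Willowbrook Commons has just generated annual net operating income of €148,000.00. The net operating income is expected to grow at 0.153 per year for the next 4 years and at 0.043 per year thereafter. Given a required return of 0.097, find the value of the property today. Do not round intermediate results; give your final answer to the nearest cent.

D_1 = 170644.00000
D_2 = 196752.53200
D_3 = 226855.66940
D_4 = 261564.58681
Terminal value at year 4: TV = D_4×(1+g_2)/(r−g_2) = 272811.86405/0.054 = 5052071.55642
P_0 = D_1/(1+r)^1 + D_2/(1+r)^2 + D_3/(1+r)^3 + D_4/(1+r)^4 + TV/(1+r)^4
    = 155555.15041 + 163495.97851 + 171842.17249 + 180614.42560 + 3488534.18327 = 4160041.91027

€4160041.91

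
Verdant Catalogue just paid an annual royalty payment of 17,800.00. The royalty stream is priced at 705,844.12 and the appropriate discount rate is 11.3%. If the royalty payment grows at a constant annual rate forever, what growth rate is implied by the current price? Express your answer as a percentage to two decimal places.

8.56%

P = D₀(1+g)/(r−g) ⇒ P(r−g) = D₀(1+g) ⇒ g(P+D₀) = P·r − D₀
g = (P·r − D₀)/(P + D₀) = (705,844.12×0.113 − 17,800.00) / (705,844.12 + 17,800.00) = 0.085623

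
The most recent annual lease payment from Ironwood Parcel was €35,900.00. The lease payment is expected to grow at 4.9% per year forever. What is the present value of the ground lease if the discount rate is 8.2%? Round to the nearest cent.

€1141184.85

D₁ = D₀ × (1 + g) = €35,900.00 × 1.049 = €37,659.1000
Growing perpetuity: P = D₁ / (r − g) = €37,659.1000 / (0.082 − 0.049) = €1,141,184.85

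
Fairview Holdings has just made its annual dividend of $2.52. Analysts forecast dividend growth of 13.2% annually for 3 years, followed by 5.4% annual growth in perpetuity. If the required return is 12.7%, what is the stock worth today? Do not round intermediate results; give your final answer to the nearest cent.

$44.50

D_1 = 2.85264
D_2 = 3.22919
D_3 = 3.65544
Terminal value at year 3: TV = D_3×(1+g_2)/(r−g_2) = 3.85284/0.073 = 52.77856
P_0 = D_1/(1+r)^1 + D_2/(1+r)^2 + D_3/(1+r)^3 + TV/(1+r)^3
    = 2.53118 + 2.54241 + 2.55369 + 36.87108 = 44.49836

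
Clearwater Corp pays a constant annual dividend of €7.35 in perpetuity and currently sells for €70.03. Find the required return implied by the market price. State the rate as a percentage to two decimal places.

10.50%

P = C/r ⇒ r = C/P = €7.35/€70.03 = 0.104955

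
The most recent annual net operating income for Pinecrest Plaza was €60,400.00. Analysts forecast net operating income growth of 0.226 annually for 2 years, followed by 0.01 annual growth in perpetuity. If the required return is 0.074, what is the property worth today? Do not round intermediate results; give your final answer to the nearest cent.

€1389737.78

D_1 = 74050.40000
D_2 = 90785.79040
Terminal value at year 2: TV = D_2×(1+g_2)/(r−g_2) = 91693.64830/0.064 = 1432713.25475
P_0 = D_1/(1+r)^1 + D_2/(1+r)^2 + TV/(1+r)^2
    = 68948.23091 + 78706.26732 + 1242083.28110 = 1389737.77933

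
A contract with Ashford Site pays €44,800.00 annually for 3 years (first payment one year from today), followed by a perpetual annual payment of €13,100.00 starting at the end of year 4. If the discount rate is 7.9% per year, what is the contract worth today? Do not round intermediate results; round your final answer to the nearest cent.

€247664.39

PV of 3-year annuity: €44,800.00 × [1 − (1+0.079)^−3] / 0.079 = 115662.58692
Perpetuity value at year 3: €13,100.00 / 0.079 = 165822.78481
PV of perpetuity: 165822.78481 / (1+0.079)^3 = 132001.80515
Total PV = 115662.58692 + 132001.80515 = 247664.39207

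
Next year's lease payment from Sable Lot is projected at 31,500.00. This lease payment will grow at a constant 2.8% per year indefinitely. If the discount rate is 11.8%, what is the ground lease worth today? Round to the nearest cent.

Growing perpetuity: P = D₁ / (r − g) = 31,500.0000 / (0.118 − 0.028) = 350,000.00

350000.00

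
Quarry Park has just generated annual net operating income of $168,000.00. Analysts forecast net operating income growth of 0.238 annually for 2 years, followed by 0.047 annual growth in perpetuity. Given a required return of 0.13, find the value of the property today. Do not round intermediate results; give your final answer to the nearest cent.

$2929383.35

D_1 = 207984.00000
D_2 = 257484.19200
Terminal value at year 2: TV = D_2×(1+g_2)/(r−g_2) = 269585.94902/0.083 = 3248023.48222
P_0 = D_1/(1+r)^1 + D_2/(1+r)^2 + TV/(1+r)^2
    = 184056.63717 + 201647.89099 + 2543678.81762 = 2929383.34577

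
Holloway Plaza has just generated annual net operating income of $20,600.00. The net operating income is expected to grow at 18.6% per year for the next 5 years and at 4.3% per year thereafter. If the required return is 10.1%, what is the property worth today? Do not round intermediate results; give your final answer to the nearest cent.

D_1 = 24431.60000
D_2 = 28975.87760
D_3 = 34365.39083
D_4 = 40757.35353
D_5 = 48338.22128
Terminal value at year 5: TV = D_5×(1+g_2)/(r−g_2) = 50416.76480/0.058 = 869254.56552
P_0 = D_1/(1+r)^1 + D_2/(1+r)^2 + D_3/(1+r)^3 + D_4/(1+r)^4 + D_5/(1+r)^5 + TV/(1+r)^5
    = 22190.37239 + 23903.52557 + 25748.93853 + 27736.82207 + 29878.17528 + 537292.01400 = 666749.84784

$666749.85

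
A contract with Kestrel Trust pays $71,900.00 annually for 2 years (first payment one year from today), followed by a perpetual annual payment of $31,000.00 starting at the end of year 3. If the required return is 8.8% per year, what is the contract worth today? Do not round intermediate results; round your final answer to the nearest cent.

$424416.03

PV of 2-year annuity: $71,900.00 × [1 − (1+0.088)^−2] / 0.088 = 126824.04304
Perpetuity value at year 2: $31,000.00 / 0.088 = 352272.72727
PV of perpetuity: 352272.72727 / (1+0.088)^2 = 297591.98549
Total PV = 126824.04304 + 297591.98549 = 424416.02853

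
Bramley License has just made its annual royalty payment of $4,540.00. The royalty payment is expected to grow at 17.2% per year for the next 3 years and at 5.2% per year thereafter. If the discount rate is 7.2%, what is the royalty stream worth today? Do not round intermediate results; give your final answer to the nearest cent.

$328384.17

D_1 = 5320.88000
D_2 = 6236.07136
D_3 = 7308.67563
Terminal value at year 3: TV = D_3×(1+g_2)/(r−g_2) = 7688.72677/0.02 = 384436.33834
P_0 = D_1/(1+r)^1 + D_2/(1+r)^2 + D_3/(1+r)^3 + TV/(1+r)^3
    = 4963.50746 + 5426.52122 + 5932.72656 + 312061.41685 = 328384.17209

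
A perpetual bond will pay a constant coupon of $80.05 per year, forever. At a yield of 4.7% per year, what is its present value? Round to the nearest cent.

Level perpetuity: PV = C / r = $80.05 / 0.047 = $1,703.19

$1703.19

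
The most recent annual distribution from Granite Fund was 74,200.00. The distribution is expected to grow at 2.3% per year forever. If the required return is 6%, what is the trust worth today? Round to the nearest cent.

D₁ = D₀ × (1 + g) = 74,200.00 × 1.023 = 75,906.6000
Growing perpetuity: P = D₁ / (r − g) = 75,906.6000 / (0.06 − 0.023) = 2,051,529.73

2051529.73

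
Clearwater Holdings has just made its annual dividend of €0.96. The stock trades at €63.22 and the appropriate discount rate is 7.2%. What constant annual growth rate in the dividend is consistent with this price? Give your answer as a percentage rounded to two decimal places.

5.60%

P = D₀(1+g)/(r−g) ⇒ P(r−g) = D₀(1+g) ⇒ g(P+D₀) = P·r − D₀
g = (P·r − D₀)/(P + D₀) = (€63.22×0.072 − €0.96) / (€63.22 + €0.96) = 0.055965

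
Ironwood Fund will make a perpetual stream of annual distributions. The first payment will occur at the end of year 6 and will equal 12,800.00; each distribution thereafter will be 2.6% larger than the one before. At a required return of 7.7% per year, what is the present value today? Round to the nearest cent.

Value at end of year 5: C₁ / (r − g) = 12,800.00 / (0.077 − 0.026) = 250,980.3922
Discount to today: PV = 250,980.3922 / (1 + 0.077)^5 = 250,980.3922 / 1.449034 = 173,205.34

173205.34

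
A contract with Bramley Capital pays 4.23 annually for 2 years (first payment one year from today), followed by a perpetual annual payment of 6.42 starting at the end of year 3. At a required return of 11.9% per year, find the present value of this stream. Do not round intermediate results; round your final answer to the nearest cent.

50.24

PV of 2-year annuity: 4.23 × [1 − (1+0.119)^−2] / 0.119 = 7.15832
Perpetuity value at year 2: 6.42 / 0.119 = 53.94958
PV of perpetuity: 53.94958 / (1+0.119)^2 = 43.08518
Total PV = 7.15832 + 43.08518 = 50.24350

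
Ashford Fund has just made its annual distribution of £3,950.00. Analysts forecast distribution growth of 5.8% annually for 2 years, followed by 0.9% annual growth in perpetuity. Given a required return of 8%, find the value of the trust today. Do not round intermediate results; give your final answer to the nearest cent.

D_1 = 4179.10000
D_2 = 4421.48780
Terminal value at year 2: TV = D_2×(1+g_2)/(r−g_2) = 4461.28119/0.071 = 62834.94634
P_0 = D_1/(1+r)^1 + D_2/(1+r)^2 + TV/(1+r)^2
    = 3869.53704 + 3790.71313 + 53870.83877 = 61531.08894

£61531.09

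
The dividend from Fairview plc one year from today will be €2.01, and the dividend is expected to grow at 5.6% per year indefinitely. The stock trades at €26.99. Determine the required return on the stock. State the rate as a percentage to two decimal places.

13.05%

P = D₁/(r − g) ⇒ r = D₁/P + g = €2.0100/€26.99 + 0.056 = 0.074472 + 0.056 = 0.130472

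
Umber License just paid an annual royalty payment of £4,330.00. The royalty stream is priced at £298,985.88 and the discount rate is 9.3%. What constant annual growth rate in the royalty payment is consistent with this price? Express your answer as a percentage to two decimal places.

P = D₀(1+g)/(r−g) ⇒ P(r−g) = D₀(1+g) ⇒ g(P+D₀) = P·r − D₀
g = (P·r − D₀)/(P + D₀) = (£298,985.88×0.093 − £4,330.00) / (£298,985.88 + £4,330.00) = 0.077397

7.74%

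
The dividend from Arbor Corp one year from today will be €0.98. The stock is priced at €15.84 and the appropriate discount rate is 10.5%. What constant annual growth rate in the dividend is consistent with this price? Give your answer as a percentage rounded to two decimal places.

4.31%

P = D₁/(r−g) ⇒ g = r − D₁/P = 0.105 − €0.98/€15.84 = 0.043131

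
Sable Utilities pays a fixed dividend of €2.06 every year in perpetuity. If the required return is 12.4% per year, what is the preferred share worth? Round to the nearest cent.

Level perpetuity: PV = C / r = €2.06 / 0.124 = €16.61

€16.61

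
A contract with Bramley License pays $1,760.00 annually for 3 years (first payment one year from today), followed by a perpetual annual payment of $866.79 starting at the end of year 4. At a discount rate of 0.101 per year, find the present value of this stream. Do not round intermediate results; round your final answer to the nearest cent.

$10799.46

PV of 3-year annuity: $1,760.00 × [1 − (1+0.101)^−3] / 0.101 = 4369.16549
Perpetuity value at year 3: $866.79 / 0.101 = 8582.07921
PV of perpetuity: 8582.07921 / (1+0.101)^3 = 6430.29003
Total PV = 4369.16549 + 6430.29003 = 10799.45552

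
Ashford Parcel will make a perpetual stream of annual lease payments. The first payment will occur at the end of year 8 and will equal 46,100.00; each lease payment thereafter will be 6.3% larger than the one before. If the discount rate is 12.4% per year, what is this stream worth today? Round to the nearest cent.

Value at end of year 7: C₁ / (r − g) = 46,100.00 / (0.124 − 0.063) = 755,737.7049
Discount to today: PV = 755,737.7049 / (1 + 0.124)^7 = 755,737.7049 / 2.266544 = 333,431.72

333431.72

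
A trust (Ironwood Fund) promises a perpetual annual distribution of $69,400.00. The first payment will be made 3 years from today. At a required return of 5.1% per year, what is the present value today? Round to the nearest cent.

Value at end of year 2: C / r = $69,400.00 / 0.051 = $1,360,784.3137
Discount to today: PV = $1,360,784.3137 / (1 + 0.051)^2 = $1,360,784.3137 / 1.104601 = $1,231,923.85

$1231923.85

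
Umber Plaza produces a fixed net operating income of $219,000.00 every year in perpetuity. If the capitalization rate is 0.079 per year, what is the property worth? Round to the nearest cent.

Level perpetuity: PV = C / r = $219,000.00 / 0.079 = $2,772,151.90

$2772151.90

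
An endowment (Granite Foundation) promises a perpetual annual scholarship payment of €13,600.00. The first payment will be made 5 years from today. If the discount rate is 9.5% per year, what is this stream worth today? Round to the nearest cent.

Value at end of year 4: C / r = €13,600.00 / 0.095 = €143,157.8947
Discount to today: PV = €143,157.8947 / (1 + 0.095)^4 = €143,157.8947 / 1.437661 = €99,576.95

€99576.95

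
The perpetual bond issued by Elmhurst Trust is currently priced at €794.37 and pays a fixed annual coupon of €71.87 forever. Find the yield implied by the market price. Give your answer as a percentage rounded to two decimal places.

9.05%

P = C/r ⇒ r = C/P = €71.87/€794.37 = 0.090474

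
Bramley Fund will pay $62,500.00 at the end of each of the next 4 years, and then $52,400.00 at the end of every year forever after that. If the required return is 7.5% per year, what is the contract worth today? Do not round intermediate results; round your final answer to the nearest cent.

$732494.86

PV of 4-year annuity: $62,500.00 × [1 − (1+0.075)^−4] / 0.075 = 209332.89185
Perpetuity value at year 4: $52,400.00 / 0.075 = 698666.66667
PV of perpetuity: 698666.66667 / (1+0.075)^4 = 523161.97014
Total PV = 209332.89185 + 523161.97014 = 732494.86199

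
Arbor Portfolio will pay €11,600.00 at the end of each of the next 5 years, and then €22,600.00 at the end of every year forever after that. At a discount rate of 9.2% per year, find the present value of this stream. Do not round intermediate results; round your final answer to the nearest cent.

PV of 5-year annuity: €11,600.00 × [1 − (1+0.092)^−5] / 0.092 = 44886.78062
Perpetuity value at year 5: €22,600.00 / 0.092 = 245652.17391
PV of perpetuity: 245652.17391 / (1+0.092)^5 = 158200.34270
Total PV = 44886.78062 + 158200.34270 = 203087.12332

€203087.12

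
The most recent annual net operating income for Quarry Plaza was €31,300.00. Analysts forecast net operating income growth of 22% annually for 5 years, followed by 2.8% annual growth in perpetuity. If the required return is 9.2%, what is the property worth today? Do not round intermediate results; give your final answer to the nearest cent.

D_1 = 38186.00000
D_2 = 46586.92000
D_3 = 56836.04240
D_4 = 69339.97173
D_5 = 84594.76551
Terminal value at year 5: TV = D_5×(1+g_2)/(r−g_2) = 86963.41894/0.064 = 1358803.42097
P_0 = D_1/(1+r)^1 + D_2/(1+r)^2 + D_3/(1+r)^3 + D_4/(1+r)^4 + D_5/(1+r)^5 + TV/(1+r)^5
    = 34968.86447 + 39067.77899 + 43647.15235 + 48763.30207 + 54479.14700 + 875071.29874 = 1095997.54362

€1095997.54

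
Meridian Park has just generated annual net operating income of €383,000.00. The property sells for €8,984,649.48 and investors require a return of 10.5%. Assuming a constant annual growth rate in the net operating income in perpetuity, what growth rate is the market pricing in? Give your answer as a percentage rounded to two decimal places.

5.98%

P = D₀(1+g)/(r−g) ⇒ P(r−g) = D₀(1+g) ⇒ g(P+D₀) = P·r − D₀
g = (P·r − D₀)/(P + D₀) = (€8,984,649.48×0.105 − €383,000.00) / (€8,984,649.48 + €383,000.00) = 0.059822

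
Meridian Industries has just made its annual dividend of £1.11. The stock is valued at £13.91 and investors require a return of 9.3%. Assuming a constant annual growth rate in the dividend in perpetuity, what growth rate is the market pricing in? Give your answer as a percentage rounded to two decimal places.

1.22%

P = D₀(1+g)/(r−g) ⇒ P(r−g) = D₀(1+g) ⇒ g(P+D₀) = P·r − D₀
g = (P·r − D₀)/(P + D₀) = (£13.91×0.093 − £1.11) / (£13.91 + £1.11) = 0.012226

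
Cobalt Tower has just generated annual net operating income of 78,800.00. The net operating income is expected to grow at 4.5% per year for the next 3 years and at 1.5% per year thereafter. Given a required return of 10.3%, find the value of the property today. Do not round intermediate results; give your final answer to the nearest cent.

D_1 = 82346.00000
D_2 = 86051.57000
D_3 = 89923.89065
Terminal value at year 3: TV = D_3×(1+g_2)/(r−g_2) = 91272.74901/0.088 = 1037190.32966
P_0 = D_1/(1+r)^1 + D_2/(1+r)^2 + D_3/(1+r)^3 + TV/(1+r)^3
    = 74656.39166 + 70730.67025 + 67011.37843 + 772915.33077 = 985313.77110

985313.77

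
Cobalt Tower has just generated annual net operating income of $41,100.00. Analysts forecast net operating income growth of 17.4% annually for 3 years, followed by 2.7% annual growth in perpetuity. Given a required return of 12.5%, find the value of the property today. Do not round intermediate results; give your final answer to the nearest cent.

D_1 = 48251.40000
D_2 = 56647.14360
D_3 = 66503.74659
Terminal value at year 3: TV = D_3×(1+g_2)/(r−g_2) = 68299.34774/0.098 = 696932.11984
P_0 = D_1/(1+r)^1 + D_2/(1+r)^2 + D_3/(1+r)^3 + TV/(1+r)^3
    = 42890.13333 + 44758.23692 + 46707.70679 + 489477.70282 = 623833.77987

$623833.78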